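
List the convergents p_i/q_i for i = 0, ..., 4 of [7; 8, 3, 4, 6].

7/1, 57/8, 178/25, 769/108, 4792/673

Using the convergent recurrence p_i = a_i*p_{i-1} + p_{i-2}, q_i = a_i*q_{i-1} + q_{i-2} with p_{-2}=0, p_{-1}=1, q_{-2}=1, q_{-1}=0:
  i=0: a_0=7, p_0 = 7*1 + 0 = 7, q_0 = 7*0 + 1 = 1.
  i=1: a_1=8, p_1 = 8*7 + 1 = 57, q_1 = 8*1 + 0 = 8.
  i=2: a_2=3, p_2 = 3*57 + 7 = 178, q_2 = 3*8 + 1 = 25.
  i=3: a_3=4, p_3 = 4*178 + 57 = 769, q_3 = 4*25 + 8 = 108.
  i=4: a_4=6, p_4 = 6*769 + 178 = 4792, q_4 = 6*108 + 25 = 673.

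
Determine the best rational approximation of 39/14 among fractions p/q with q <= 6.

Expand x = 39/14 as a continued fraction with the Euclidean algorithm:
  39 = 2*14 + 11, so a_0 = 2.
  14 = 1*11 + 3, so a_1 = 1.
  11 = 3*3 + 2, so a_2 = 3.
  3 = 1*2 + 1, so a_3 = 1.
  2 = 2*1 + 0, so a_4 = 2.
so x = [2; 1, 3, 1, 2].
Convergents (p_i = a_i*p_{i-1} + p_{i-2}, q_i = a_i*q_{i-1} + q_{i-2} with p_{-2}=0, p_{-1}=1, q_{-2}=1, q_{-1}=0), until the denominator exceeds 6:
  i=0: a_0=2, p_0 = 2*1 + 0 = 2, q_0 = 2*0 + 1 = 1.
  i=1: a_1=1, p_1 = 1*2 + 1 = 3, q_1 = 1*1 + 0 = 1.
  i=2: a_2=3, p_2 = 3*3 + 2 = 11, q_2 = 3*1 + 1 = 4.
  i=3: a_3=1, p_3 = 1*11 + 3 = 14, q_3 = 1*4 + 1 = 5.
  i=4: a_4=2, p_4 = 2*14 + 11 = 39, q_4 = 2*5 + 4 = 14.
q_4 = 14 > 6, so the last convergent with denominator <= 6 is p_3/q_3 = 14/5.
The closest fraction with denominator <= 6 is either p_3/q_3 or the intermediate fraction (k*p_3 + p_2)/(k*q_3 + q_2) with the largest k >= 1 whose denominator stays <= 6; these approach x as k grows, and every other convergent or intermediate fraction in range is farther away.
Largest k: floor((6 - q_2)/q_3) = floor((6 - 4)/5) = 0.
Since k = 0, no intermediate fraction beyond p_3/q_3 has denominator <= 6, so the convergent 14/5 is the closest (its error is |39*5 - 14*14|/(14*5) = 1/70).

14/5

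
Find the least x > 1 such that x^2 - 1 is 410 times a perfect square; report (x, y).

(x, y) = (81, 4)

First expand sqrt(410) as a continued fraction. With x_i = (sqrt(410) + m_i)/d_i and (m_0, d_0) = (0, 1): a_0 = floor(sqrt(410)) = 20, since 20^2 = 400 <= 410 < 441 = 21^2.
Iterate m_{i+1} = d_i*a_i - m_i, d_{i+1} = (410 - m_{i+1}^2)/d_i, a_{i+1} = floor((a_0 + m_{i+1})/d_{i+1}):
  m_1 = 1*20 - 0 = 20, d_1 = (410 - 20^2)/1 = 10/1 = 10, a_1 = floor((20 + 20)/10) = 4.
  m_2 = 10*4 - 20 = 20, d_2 = (410 - 20^2)/10 = 10/10 = 1, a_2 = floor((20 + 20)/1) = 40.
  m_3 = 1*40 - 20 = 20, d_3 = (410 - 20^2)/1 = 10/1 = 10: (m_3, d_3) = (m_1, d_1) = (20, 10), so from here the quotients repeat a_1, a_2; the period length is 2.
So sqrt(410) = [20; (4, 40)] with period length k = 2.
k is even, so the fundamental solution of x^2 - 410y^2 = 1 is (p_{k-1}, q_{k-1}) = (p_1, q_1); compute convergents through index 1.
Convergents (p_i = a_i*p_{i-1} + p_{i-2}, q_i = a_i*q_{i-1} + q_{i-2} with p_{-2}=0, p_{-1}=1, q_{-2}=1, q_{-1}=0):
  i=0: a_0=20, p_0 = 20*1 + 0 = 20, q_0 = 20*0 + 1 = 1.
  i=1: a_1=4, p_1 = 4*20 + 1 = 81, q_1 = 4*1 + 0 = 4.
Check: 81^2 - 410*4^2 = 6561 - 6560 = 1, so (x, y) = (81, 4) solves the equation, and by the theorem it is the least positive solution.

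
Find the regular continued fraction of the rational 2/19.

Run the Euclidean algorithm on 2 and 19; the successive quotients are the partial quotients a_0, a_1, ... (each step inverts the fractional part left over by the previous one):
  2 = 0*19 + 2, so a_0 = 0.
  19 = 9*2 + 1, so a_1 = 9.
  2 = 2*1 + 0, so a_2 = 2.
The remainder reaches 0 after 3 divisions, so the expansion has 3 partial quotients, read off in order.

[0; 9, 2]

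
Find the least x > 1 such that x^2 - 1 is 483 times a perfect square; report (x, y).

(x, y) = (22, 1)

First expand sqrt(483) as a continued fraction. With x_i = (sqrt(483) + m_i)/d_i and (m_0, d_0) = (0, 1): a_0 = floor(sqrt(483)) = 21, since 21^2 = 441 <= 483 < 484 = 22^2.
Iterate m_{i+1} = d_i*a_i - m_i, d_{i+1} = (483 - m_{i+1}^2)/d_i, a_{i+1} = floor((a_0 + m_{i+1})/d_{i+1}):
  m_1 = 1*21 - 0 = 21, d_1 = (483 - 21^2)/1 = 42/1 = 42, a_1 = floor((21 + 21)/42) = 1.
  m_2 = 42*1 - 21 = 21, d_2 = (483 - 21^2)/42 = 42/42 = 1, a_2 = floor((21 + 21)/1) = 42.
  m_3 = 1*42 - 21 = 21, d_3 = (483 - 21^2)/1 = 42/1 = 42: (m_3, d_3) = (m_1, d_1) = (21, 42), so from here the quotients repeat a_1, a_2; the period length is 2.
So sqrt(483) = [21; (1, 42)] with period length k = 2.
k is even, so the fundamental solution of x^2 - 483y^2 = 1 is (p_{k-1}, q_{k-1}) = (p_1, q_1); compute convergents through index 1.
Convergents (p_i = a_i*p_{i-1} + p_{i-2}, q_i = a_i*q_{i-1} + q_{i-2} with p_{-2}=0, p_{-1}=1, q_{-2}=1, q_{-1}=0):
  i=0: a_0=21, p_0 = 21*1 + 0 = 21, q_0 = 21*0 + 1 = 1.
  i=1: a_1=1, p_1 = 1*21 + 1 = 22, q_1 = 1*1 + 0 = 1.
Check: 22^2 - 483*1^2 = 484 - 483 = 1, so (x, y) = (22, 1) solves the equation, and by the theorem it is the least positive solution.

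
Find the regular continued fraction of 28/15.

[1; 1, 6, 2]

Run the Euclidean algorithm on 28 and 15; the successive quotients are the partial quotients a_0, a_1, ... (each step inverts the fractional part left over by the previous one):
  28 = 1*15 + 13, so a_0 = 1.
  15 = 1*13 + 2, so a_1 = 1.
  13 = 6*2 + 1, so a_2 = 6.
  2 = 2*1 + 0, so a_3 = 2.
The remainder reaches 0 after 4 divisions, so the expansion has 4 partial quotients, read off in order.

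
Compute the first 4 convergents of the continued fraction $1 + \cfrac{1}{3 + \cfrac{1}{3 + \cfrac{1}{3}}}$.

Using the convergent recurrence p_i = a_i*p_{i-1} + p_{i-2}, q_i = a_i*q_{i-1} + q_{i-2} with p_{-2}=0, p_{-1}=1, q_{-2}=1, q_{-1}=0:
  i=0: a_0=1, p_0 = 1*1 + 0 = 1, q_0 = 1*0 + 1 = 1.
  i=1: a_1=3, p_1 = 3*1 + 1 = 4, q_1 = 3*1 + 0 = 3.
  i=2: a_2=3, p_2 = 3*4 + 1 = 13, q_2 = 3*3 + 1 = 10.
  i=3: a_3=3, p_3 = 3*13 + 4 = 43, q_3 = 3*10 + 3 = 33.

1/1, 4/3, 13/10, 43/33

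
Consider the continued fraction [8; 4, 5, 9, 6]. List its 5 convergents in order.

8/1, 33/4, 173/21, 1590/193, 9713/1179

Using the convergent recurrence p_i = a_i*p_{i-1} + p_{i-2}, q_i = a_i*q_{i-1} + q_{i-2} with p_{-2}=0, p_{-1}=1, q_{-2}=1, q_{-1}=0:
  i=0: a_0=8, p_0 = 8*1 + 0 = 8, q_0 = 8*0 + 1 = 1.
  i=1: a_1=4, p_1 = 4*8 + 1 = 33, q_1 = 4*1 + 0 = 4.
  i=2: a_2=5, p_2 = 5*33 + 8 = 173, q_2 = 5*4 + 1 = 21.
  i=3: a_3=9, p_3 = 9*173 + 33 = 1590, q_3 = 9*21 + 4 = 193.
  i=4: a_4=6, p_4 = 6*1590 + 173 = 9713, q_4 = 6*193 + 21 = 1179.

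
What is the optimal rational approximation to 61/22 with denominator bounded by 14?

36/13

Expand x = 61/22 as a continued fraction with the Euclidean algorithm:
  61 = 2*22 + 17, so a_0 = 2.
  22 = 1*17 + 5, so a_1 = 1.
  17 = 3*5 + 2, so a_2 = 3.
  5 = 2*2 + 1, so a_3 = 2.
  2 = 2*1 + 0, so a_4 = 2.
so x = [2; 1, 3, 2, 2].
Convergents (p_i = a_i*p_{i-1} + p_{i-2}, q_i = a_i*q_{i-1} + q_{i-2} with p_{-2}=0, p_{-1}=1, q_{-2}=1, q_{-1}=0), until the denominator exceeds 14:
  i=0: a_0=2, p_0 = 2*1 + 0 = 2, q_0 = 2*0 + 1 = 1.
  i=1: a_1=1, p_1 = 1*2 + 1 = 3, q_1 = 1*1 + 0 = 1.
  i=2: a_2=3, p_2 = 3*3 + 2 = 11, q_2 = 3*1 + 1 = 4.
  i=3: a_3=2, p_3 = 2*11 + 3 = 25, q_3 = 2*4 + 1 = 9.
  i=4: a_4=2, p_4 = 2*25 + 11 = 61, q_4 = 2*9 + 4 = 22.
q_4 = 22 > 14, so the last convergent with denominator <= 14 is p_3/q_3 = 25/9.
The closest fraction with denominator <= 14 is either p_3/q_3 or the intermediate fraction (k*p_3 + p_2)/(k*q_3 + q_2) with the largest k >= 1 whose denominator stays <= 14; these approach x as k grows, and every other convergent or intermediate fraction in range is farther away.
Largest k: floor((14 - q_2)/q_3) = floor((14 - 4)/9) = 1.
That gives (1*25 + 11)/(1*9 + 4) = 36/13.
Compare the errors: |x - 25/9| = |61*9 - 25*22|/(22*9) = 1/198, and |x - 36/13| = |61*13 - 36*22|/(22*13) = 1/286.
Cross-multiplying, 1*198 = 198 < 286 = 1*286, so 1/286 is smaller: the intermediate fraction 36/13 is closer to x than 25/9.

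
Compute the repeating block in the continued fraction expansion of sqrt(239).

[15; (2, 5, 1, 2, 4, 15, 4, 2, 1, 5, 2, 30)]

Write x_i = (sqrt(239) + m_i)/d_i with (m_0, d_0) = (0, 1). a_0 = floor(sqrt(239)) = 15, since 15^2 = 225 <= 239 < 256 = 16^2.
Iterate m_{i+1} = d_i*a_i - m_i, d_{i+1} = (239 - m_{i+1}^2)/d_i, a_{i+1} = floor((a_0 + m_{i+1})/d_{i+1}):
  m_1 = 1*15 - 0 = 15, d_1 = (239 - 15^2)/1 = 14/1 = 14, a_1 = floor((15 + 15)/14) = 2.
  m_2 = 14*2 - 15 = 13, d_2 = (239 - 13^2)/14 = 70/14 = 5, a_2 = floor((15 + 13)/5) = 5.
  m_3 = 5*5 - 13 = 12, d_3 = (239 - 12^2)/5 = 95/5 = 19, a_3 = floor((15 + 12)/19) = 1.
  m_4 = 19*1 - 12 = 7, d_4 = (239 - 7^2)/19 = 190/19 = 10, a_4 = floor((15 + 7)/10) = 2.
  m_5 = 10*2 - 7 = 13, d_5 = (239 - 13^2)/10 = 70/10 = 7, a_5 = floor((15 + 13)/7) = 4.
  m_6 = 7*4 - 13 = 15, d_6 = (239 - 15^2)/7 = 14/7 = 2, a_6 = floor((15 + 15)/2) = 15.
  m_7 = 2*15 - 15 = 15, d_7 = (239 - 15^2)/2 = 14/2 = 7, a_7 = floor((15 + 15)/7) = 4.
  m_8 = 7*4 - 15 = 13, d_8 = (239 - 13^2)/7 = 70/7 = 10, a_8 = floor((15 + 13)/10) = 2.
  m_9 = 10*2 - 13 = 7, d_9 = (239 - 7^2)/10 = 190/10 = 19, a_9 = floor((15 + 7)/19) = 1.
  m_10 = 19*1 - 7 = 12, d_10 = (239 - 12^2)/19 = 95/19 = 5, a_10 = floor((15 + 12)/5) = 5.
  m_11 = 5*5 - 12 = 13, d_11 = (239 - 13^2)/5 = 70/5 = 14, a_11 = floor((15 + 13)/14) = 2.
  m_12 = 14*2 - 13 = 15, d_12 = (239 - 15^2)/14 = 14/14 = 1, a_12 = floor((15 + 15)/1) = 30.
  m_13 = 1*30 - 15 = 15, d_13 = (239 - 15^2)/1 = 14/1 = 14: (m_13, d_13) = (m_1, d_1) = (15, 14), so from here the quotients repeat a_1, ..., a_12; the period length is 12.
Hence the expansion of sqrt(239) is a_0 = 15 followed by the repeating block 2, 5, 1, 2, 4, 15, 4, 2, 1, 5, 2, 30 (period 12).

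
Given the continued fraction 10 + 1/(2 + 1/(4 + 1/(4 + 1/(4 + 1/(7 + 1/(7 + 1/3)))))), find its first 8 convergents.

Using the convergent recurrence p_i = a_i*p_{i-1} + p_{i-2}, q_i = a_i*q_{i-1} + q_{i-2} with p_{-2}=0, p_{-1}=1, q_{-2}=1, q_{-1}=0:
  i=0: a_0=10, p_0 = 10*1 + 0 = 10, q_0 = 10*0 + 1 = 1.
  i=1: a_1=2, p_1 = 2*10 + 1 = 21, q_1 = 2*1 + 0 = 2.
  i=2: a_2=4, p_2 = 4*21 + 10 = 94, q_2 = 4*2 + 1 = 9.
  i=3: a_3=4, p_3 = 4*94 + 21 = 397, q_3 = 4*9 + 2 = 38.
  i=4: a_4=4, p_4 = 4*397 + 94 = 1682, q_4 = 4*38 + 9 = 161.
  i=5: a_5=7, p_5 = 7*1682 + 397 = 12171, q_5 = 7*161 + 38 = 1165.
  i=6: a_6=7, p_6 = 7*12171 + 1682 = 86879, q_6 = 7*1165 + 161 = 8316.
  i=7: a_7=3, p_7 = 3*86879 + 12171 = 272808, q_7 = 3*8316 + 1165 = 26113.

10/1, 21/2, 94/9, 397/38, 1682/161, 12171/1165, 86879/8316, 272808/26113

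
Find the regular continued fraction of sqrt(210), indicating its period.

Write x_i = (sqrt(210) + m_i)/d_i with (m_0, d_0) = (0, 1). a_0 = floor(sqrt(210)) = 14, since 14^2 = 196 <= 210 < 225 = 15^2.
Iterate m_{i+1} = d_i*a_i - m_i, d_{i+1} = (210 - m_{i+1}^2)/d_i, a_{i+1} = floor((a_0 + m_{i+1})/d_{i+1}):
  m_1 = 1*14 - 0 = 14, d_1 = (210 - 14^2)/1 = 14/1 = 14, a_1 = floor((14 + 14)/14) = 2.
  m_2 = 14*2 - 14 = 14, d_2 = (210 - 14^2)/14 = 14/14 = 1, a_2 = floor((14 + 14)/1) = 28.
  m_3 = 1*28 - 14 = 14, d_3 = (210 - 14^2)/1 = 14/1 = 14: (m_3, d_3) = (m_1, d_1) = (14, 14), so from here the quotients repeat a_1, a_2; the period length is 2.
Hence the expansion of sqrt(210) is a_0 = 14 followed by the repeating block 2, 28 (period 2).

[14; (2, 28)]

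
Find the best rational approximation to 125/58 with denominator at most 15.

Expand x = 125/58 as a continued fraction with the Euclidean algorithm:
  125 = 2*58 + 9, so a_0 = 2.
  58 = 6*9 + 4, so a_1 = 6.
  9 = 2*4 + 1, so a_2 = 2.
  4 = 4*1 + 0, so a_3 = 4.
so x = [2; 6, 2, 4].
Convergents (p_i = a_i*p_{i-1} + p_{i-2}, q_i = a_i*q_{i-1} + q_{i-2} with p_{-2}=0, p_{-1}=1, q_{-2}=1, q_{-1}=0), until the denominator exceeds 15:
  i=0: a_0=2, p_0 = 2*1 + 0 = 2, q_0 = 2*0 + 1 = 1.
  i=1: a_1=6, p_1 = 6*2 + 1 = 13, q_1 = 6*1 + 0 = 6.
  i=2: a_2=2, p_2 = 2*13 + 2 = 28, q_2 = 2*6 + 1 = 13.
  i=3: a_3=4, p_3 = 4*28 + 13 = 125, q_3 = 4*13 + 6 = 58.
q_3 = 58 > 15, so the last convergent with denominator <= 15 is p_2/q_2 = 28/13.
The closest fraction with denominator <= 15 is either p_2/q_2 or the intermediate fraction (k*p_2 + p_1)/(k*q_2 + q_1) with the largest k >= 1 whose denominator stays <= 15; these approach x as k grows, and every other convergent or intermediate fraction in range is farther away.
Largest k: floor((15 - q_1)/q_2) = floor((15 - 6)/13) = 0.
Since k = 0, no intermediate fraction beyond p_2/q_2 has denominator <= 15, so the convergent 28/13 is the closest (its error is |125*13 - 28*58|/(58*13) = 1/754).

28/13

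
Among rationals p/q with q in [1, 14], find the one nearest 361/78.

37/8

Expand x = 361/78 as a continued fraction with the Euclidean algorithm:
  361 = 4*78 + 49, so a_0 = 4.
  78 = 1*49 + 29, so a_1 = 1.
  49 = 1*29 + 20, so a_2 = 1.
  29 = 1*20 + 9, so a_3 = 1.
  20 = 2*9 + 2, so a_4 = 2.
  9 = 4*2 + 1, so a_5 = 4.
  2 = 2*1 + 0, so a_6 = 2.
so x = [4; 1, 1, 1, 2, 4, 2].
Convergents (p_i = a_i*p_{i-1} + p_{i-2}, q_i = a_i*q_{i-1} + q_{i-2} with p_{-2}=0, p_{-1}=1, q_{-2}=1, q_{-1}=0), until the denominator exceeds 14:
  i=0: a_0=4, p_0 = 4*1 + 0 = 4, q_0 = 4*0 + 1 = 1.
  i=1: a_1=1, p_1 = 1*4 + 1 = 5, q_1 = 1*1 + 0 = 1.
  i=2: a_2=1, p_2 = 1*5 + 4 = 9, q_2 = 1*1 + 1 = 2.
  i=3: a_3=1, p_3 = 1*9 + 5 = 14, q_3 = 1*2 + 1 = 3.
  i=4: a_4=2, p_4 = 2*14 + 9 = 37, q_4 = 2*3 + 2 = 8.
  i=5: a_5=4, p_5 = 4*37 + 14 = 162, q_5 = 4*8 + 3 = 35.
q_5 = 35 > 14, so the last convergent with denominator <= 14 is p_4/q_4 = 37/8.
The closest fraction with denominator <= 14 is either p_4/q_4 or the intermediate fraction (k*p_4 + p_3)/(k*q_4 + q_3) with the largest k >= 1 whose denominator stays <= 14; these approach x as k grows, and every other convergent or intermediate fraction in range is farther away.
Largest k: floor((14 - q_3)/q_4) = floor((14 - 3)/8) = 1.
That gives (1*37 + 14)/(1*8 + 3) = 51/11.
Compare the errors: |x - 37/8| = |361*8 - 37*78|/(78*8) = 2/624, and |x - 51/11| = |361*11 - 51*78|/(78*11) = 7/858.
Cross-multiplying, 2*858 = 1716 < 4368 = 7*624, so 2/624 is smaller: the convergent 37/8 is closer to x than 51/11.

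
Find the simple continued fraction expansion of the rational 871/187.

[4; 1, 1, 1, 11, 1, 4]

Run the Euclidean algorithm on 871 and 187; the successive quotients are the partial quotients a_0, a_1, ... (each step inverts the fractional part left over by the previous one):
  871 = 4*187 + 123, so a_0 = 4.
  187 = 1*123 + 64, so a_1 = 1.
  123 = 1*64 + 59, so a_2 = 1.
  64 = 1*59 + 5, so a_3 = 1.
  59 = 11*5 + 4, so a_4 = 11.
  5 = 1*4 + 1, so a_5 = 1.
  4 = 4*1 + 0, so a_6 = 4.
The remainder reaches 0 after 7 divisions, so the expansion has 7 partial quotients, read off in order.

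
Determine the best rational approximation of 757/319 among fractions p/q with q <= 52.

121/51

Expand x = 757/319 as a continued fraction with the Euclidean algorithm:
  757 = 2*319 + 119, so a_0 = 2.
  319 = 2*119 + 81, so a_1 = 2.
  119 = 1*81 + 38, so a_2 = 1.
  81 = 2*38 + 5, so a_3 = 2.
  38 = 7*5 + 3, so a_4 = 7.
  5 = 1*3 + 2, so a_5 = 1.
  3 = 1*2 + 1, so a_6 = 1.
  2 = 2*1 + 0, so a_7 = 2.
so x = [2; 2, 1, 2, 7, 1, 1, 2].
Convergents (p_i = a_i*p_{i-1} + p_{i-2}, q_i = a_i*q_{i-1} + q_{i-2} with p_{-2}=0, p_{-1}=1, q_{-2}=1, q_{-1}=0), until the denominator exceeds 52:
  i=0: a_0=2, p_0 = 2*1 + 0 = 2, q_0 = 2*0 + 1 = 1.
  i=1: a_1=2, p_1 = 2*2 + 1 = 5, q_1 = 2*1 + 0 = 2.
  i=2: a_2=1, p_2 = 1*5 + 2 = 7, q_2 = 1*2 + 1 = 3.
  i=3: a_3=2, p_3 = 2*7 + 5 = 19, q_3 = 2*3 + 2 = 8.
  i=4: a_4=7, p_4 = 7*19 + 7 = 140, q_4 = 7*8 + 3 = 59.
q_4 = 59 > 52, so the last convergent with denominator <= 52 is p_3/q_3 = 19/8.
The closest fraction with denominator <= 52 is either p_3/q_3 or the intermediate fraction (k*p_3 + p_2)/(k*q_3 + q_2) with the largest k >= 1 whose denominator stays <= 52; these approach x as k grows, and every other convergent or intermediate fraction in range is farther away.
Largest k: floor((52 - q_2)/q_3) = floor((52 - 3)/8) = 6.
That gives (6*19 + 7)/(6*8 + 3) = 121/51.
Compare the errors: |x - 19/8| = |757*8 - 19*319|/(319*8) = 5/2552, and |x - 121/51| = |757*51 - 121*319|/(319*51) = 8/16269.
Cross-multiplying, 8*2552 = 20416 < 81345 = 5*16269, so 8/16269 is smaller: the intermediate fraction 121/51 is closer to x than 19/8.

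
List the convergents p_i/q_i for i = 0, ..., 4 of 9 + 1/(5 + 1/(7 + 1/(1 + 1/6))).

Using the convergent recurrence p_i = a_i*p_{i-1} + p_{i-2}, q_i = a_i*q_{i-1} + q_{i-2} with p_{-2}=0, p_{-1}=1, q_{-2}=1, q_{-1}=0:
  i=0: a_0=9, p_0 = 9*1 + 0 = 9, q_0 = 9*0 + 1 = 1.
  i=1: a_1=5, p_1 = 5*9 + 1 = 46, q_1 = 5*1 + 0 = 5.
  i=2: a_2=7, p_2 = 7*46 + 9 = 331, q_2 = 7*5 + 1 = 36.
  i=3: a_3=1, p_3 = 1*331 + 46 = 377, q_3 = 1*36 + 5 = 41.
  i=4: a_4=6, p_4 = 6*377 + 331 = 2593, q_4 = 6*41 + 36 = 282.

9/1, 46/5, 331/36, 377/41, 2593/282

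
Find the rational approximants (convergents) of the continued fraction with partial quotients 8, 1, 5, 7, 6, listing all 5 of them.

Using the convergent recurrence p_i = a_i*p_{i-1} + p_{i-2}, q_i = a_i*q_{i-1} + q_{i-2} with p_{-2}=0, p_{-1}=1, q_{-2}=1, q_{-1}=0:
  i=0: a_0=8, p_0 = 8*1 + 0 = 8, q_0 = 8*0 + 1 = 1.
  i=1: a_1=1, p_1 = 1*8 + 1 = 9, q_1 = 1*1 + 0 = 1.
  i=2: a_2=5, p_2 = 5*9 + 8 = 53, q_2 = 5*1 + 1 = 6.
  i=3: a_3=7, p_3 = 7*53 + 9 = 380, q_3 = 7*6 + 1 = 43.
  i=4: a_4=6, p_4 = 6*380 + 53 = 2333, q_4 = 6*43 + 6 = 264.

8/1, 9/1, 53/6, 380/43, 2333/264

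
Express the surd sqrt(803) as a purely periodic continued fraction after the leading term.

[28; (2, 1, 27, 1, 2, 56)]

Write x_i = (sqrt(803) + m_i)/d_i with (m_0, d_0) = (0, 1). a_0 = floor(sqrt(803)) = 28, since 28^2 = 784 <= 803 < 841 = 29^2.
Iterate m_{i+1} = d_i*a_i - m_i, d_{i+1} = (803 - m_{i+1}^2)/d_i, a_{i+1} = floor((a_0 + m_{i+1})/d_{i+1}):
  m_1 = 1*28 - 0 = 28, d_1 = (803 - 28^2)/1 = 19/1 = 19, a_1 = floor((28 + 28)/19) = 2.
  m_2 = 19*2 - 28 = 10, d_2 = (803 - 10^2)/19 = 703/19 = 37, a_2 = floor((28 + 10)/37) = 1.
  m_3 = 37*1 - 10 = 27, d_3 = (803 - 27^2)/37 = 74/37 = 2, a_3 = floor((28 + 27)/2) = 27.
  m_4 = 2*27 - 27 = 27, d_4 = (803 - 27^2)/2 = 74/2 = 37, a_4 = floor((28 + 27)/37) = 1.
  m_5 = 37*1 - 27 = 10, d_5 = (803 - 10^2)/37 = 703/37 = 19, a_5 = floor((28 + 10)/19) = 2.
  m_6 = 19*2 - 10 = 28, d_6 = (803 - 28^2)/19 = 19/19 = 1, a_6 = floor((28 + 28)/1) = 56.
  m_7 = 1*56 - 28 = 28, d_7 = (803 - 28^2)/1 = 19/1 = 19: (m_7, d_7) = (m_1, d_1) = (28, 19), so from here the quotients repeat a_1, ..., a_6; the period length is 6.
Hence the expansion of sqrt(803) is a_0 = 28 followed by the repeating block 2, 1, 27, 1, 2, 56 (period 6).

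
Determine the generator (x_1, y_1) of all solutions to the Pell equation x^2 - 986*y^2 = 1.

First expand sqrt(986) as a continued fraction. With x_i = (sqrt(986) + m_i)/d_i and (m_0, d_0) = (0, 1): a_0 = floor(sqrt(986)) = 31, since 31^2 = 961 <= 986 < 1024 = 32^2.
Iterate m_{i+1} = d_i*a_i - m_i, d_{i+1} = (986 - m_{i+1}^2)/d_i, a_{i+1} = floor((a_0 + m_{i+1})/d_{i+1}):
  m_1 = 1*31 - 0 = 31, d_1 = (986 - 31^2)/1 = 25/1 = 25, a_1 = floor((31 + 31)/25) = 2.
  m_2 = 25*2 - 31 = 19, d_2 = (986 - 19^2)/25 = 625/25 = 25, a_2 = floor((31 + 19)/25) = 2.
  m_3 = 25*2 - 19 = 31, d_3 = (986 - 31^2)/25 = 25/25 = 1, a_3 = floor((31 + 31)/1) = 62.
  m_4 = 1*62 - 31 = 31, d_4 = (986 - 31^2)/1 = 25/1 = 25: (m_4, d_4) = (m_1, d_1) = (31, 25), so from here the quotients repeat a_1, ..., a_3; the period length is 3.
So sqrt(986) = [31; (2, 2, 62)] with period length k = 3.
k is odd, so (p_{k-1}, q_{k-1}) only solves x^2 - 986y^2 = -1 and the fundamental solution of x^2 - 986y^2 = 1 is (p_{2k-1}, q_{2k-1}) = (p_5, q_5); compute convergents through index 5, running through the period twice.
Convergents (p_i = a_i*p_{i-1} + p_{i-2}, q_i = a_i*q_{i-1} + q_{i-2} with p_{-2}=0, p_{-1}=1, q_{-2}=1, q_{-1}=0):
  i=0: a_0=31, p_0 = 31*1 + 0 = 31, q_0 = 31*0 + 1 = 1.
  i=1: a_1=2, p_1 = 2*31 + 1 = 63, q_1 = 2*1 + 0 = 2.
  i=2: a_2=2, p_2 = 2*63 + 31 = 157, q_2 = 2*2 + 1 = 5.
  i=3: a_3=62, p_3 = 62*157 + 63 = 9797, q_3 = 62*5 + 2 = 312.
  i=4: a_4=2, p_4 = 2*9797 + 157 = 19751, q_4 = 2*312 + 5 = 629.
  i=5: a_5=2, p_5 = 2*19751 + 9797 = 49299, q_5 = 2*629 + 312 = 1570.
Indeed p_2^2 - 986*q_2^2 = 24649 - 24650 = -1, not +1.
Check: 49299^2 - 986*1570^2 = 2430391401 - 2430391400 = 1, so (x, y) = (49299, 1570) solves the equation, and by the theorem it is the least positive solution.

(x, y) = (49299, 1570)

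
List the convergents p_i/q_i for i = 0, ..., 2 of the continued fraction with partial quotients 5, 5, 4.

5/1, 26/5, 109/21

Using the convergent recurrence p_i = a_i*p_{i-1} + p_{i-2}, q_i = a_i*q_{i-1} + q_{i-2} with p_{-2}=0, p_{-1}=1, q_{-2}=1, q_{-1}=0:
  i=0: a_0=5, p_0 = 5*1 + 0 = 5, q_0 = 5*0 + 1 = 1.
  i=1: a_1=5, p_1 = 5*5 + 1 = 26, q_1 = 5*1 + 0 = 5.
  i=2: a_2=4, p_2 = 4*26 + 5 = 109, q_2 = 4*5 + 1 = 21.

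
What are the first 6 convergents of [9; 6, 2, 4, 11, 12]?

Using the convergent recurrence p_i = a_i*p_{i-1} + p_{i-2}, q_i = a_i*q_{i-1} + q_{i-2} with p_{-2}=0, p_{-1}=1, q_{-2}=1, q_{-1}=0:
  i=0: a_0=9, p_0 = 9*1 + 0 = 9, q_0 = 9*0 + 1 = 1.
  i=1: a_1=6, p_1 = 6*9 + 1 = 55, q_1 = 6*1 + 0 = 6.
  i=2: a_2=2, p_2 = 2*55 + 9 = 119, q_2 = 2*6 + 1 = 13.
  i=3: a_3=4, p_3 = 4*119 + 55 = 531, q_3 = 4*13 + 6 = 58.
  i=4: a_4=11, p_4 = 11*531 + 119 = 5960, q_4 = 11*58 + 13 = 651.
  i=5: a_5=12, p_5 = 12*5960 + 531 = 72051, q_5 = 12*651 + 58 = 7870.

9/1, 55/6, 119/13, 531/58, 5960/651, 72051/7870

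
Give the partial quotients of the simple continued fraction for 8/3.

[2; 1, 2]

Run the Euclidean algorithm on 8 and 3; the successive quotients are the partial quotients a_0, a_1, ... (each step inverts the fractional part left over by the previous one):
  8 = 2*3 + 2, so a_0 = 2.
  3 = 1*2 + 1, so a_1 = 1.
  2 = 2*1 + 0, so a_2 = 2.
The remainder reaches 0 after 3 divisions, so the expansion has 3 partial quotients, read off in order.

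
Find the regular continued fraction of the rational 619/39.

Run the Euclidean algorithm on 619 and 39; the successive quotients are the partial quotients a_0, a_1, ... (each step inverts the fractional part left over by the previous one):
  619 = 15*39 + 34, so a_0 = 15.
  39 = 1*34 + 5, so a_1 = 1.
  34 = 6*5 + 4, so a_2 = 6.
  5 = 1*4 + 1, so a_3 = 1.
  4 = 4*1 + 0, so a_4 = 4.
The remainder reaches 0 after 5 divisions, so the expansion has 5 partial quotients, read off in order.

[15; 1, 6, 1, 4]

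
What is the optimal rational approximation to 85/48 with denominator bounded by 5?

7/4

Expand x = 85/48 as a continued fraction with the Euclidean algorithm:
  85 = 1*48 + 37, so a_0 = 1.
  48 = 1*37 + 11, so a_1 = 1.
  37 = 3*11 + 4, so a_2 = 3.
  11 = 2*4 + 3, so a_3 = 2.
  4 = 1*3 + 1, so a_4 = 1.
  3 = 3*1 + 0, so a_5 = 3.
so x = [1; 1, 3, 2, 1, 3].
Convergents (p_i = a_i*p_{i-1} + p_{i-2}, q_i = a_i*q_{i-1} + q_{i-2} with p_{-2}=0, p_{-1}=1, q_{-2}=1, q_{-1}=0), until the denominator exceeds 5:
  i=0: a_0=1, p_0 = 1*1 + 0 = 1, q_0 = 1*0 + 1 = 1.
  i=1: a_1=1, p_1 = 1*1 + 1 = 2, q_1 = 1*1 + 0 = 1.
  i=2: a_2=3, p_2 = 3*2 + 1 = 7, q_2 = 3*1 + 1 = 4.
  i=3: a_3=2, p_3 = 2*7 + 2 = 16, q_3 = 2*4 + 1 = 9.
q_3 = 9 > 5, so the last convergent with denominator <= 5 is p_2/q_2 = 7/4.
The closest fraction with denominator <= 5 is either p_2/q_2 or the intermediate fraction (k*p_2 + p_1)/(k*q_2 + q_1) with the largest k >= 1 whose denominator stays <= 5; these approach x as k grows, and every other convergent or intermediate fraction in range is farther away.
Largest k: floor((5 - q_1)/q_2) = floor((5 - 1)/4) = 1.
That gives (1*7 + 2)/(1*4 + 1) = 9/5.
Compare the errors: |x - 7/4| = |85*4 - 7*48|/(48*4) = 4/192, and |x - 9/5| = |85*5 - 9*48|/(48*5) = 7/240.
Cross-multiplying, 4*240 = 960 < 1344 = 7*192, so 4/192 is smaller: the convergent 7/4 is closer to x than 9/5.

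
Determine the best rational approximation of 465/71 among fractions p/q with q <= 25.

Expand x = 465/71 as a continued fraction with the Euclidean algorithm:
  465 = 6*71 + 39, so a_0 = 6.
  71 = 1*39 + 32, so a_1 = 1.
  39 = 1*32 + 7, so a_2 = 1.
  32 = 4*7 + 4, so a_3 = 4.
  7 = 1*4 + 3, so a_4 = 1.
  4 = 1*3 + 1, so a_5 = 1.
  3 = 3*1 + 0, so a_6 = 3.
so x = [6; 1, 1, 4, 1, 1, 3].
Convergents (p_i = a_i*p_{i-1} + p_{i-2}, q_i = a_i*q_{i-1} + q_{i-2} with p_{-2}=0, p_{-1}=1, q_{-2}=1, q_{-1}=0), until the denominator exceeds 25:
  i=0: a_0=6, p_0 = 6*1 + 0 = 6, q_0 = 6*0 + 1 = 1.
  i=1: a_1=1, p_1 = 1*6 + 1 = 7, q_1 = 1*1 + 0 = 1.
  i=2: a_2=1, p_2 = 1*7 + 6 = 13, q_2 = 1*1 + 1 = 2.
  i=3: a_3=4, p_3 = 4*13 + 7 = 59, q_3 = 4*2 + 1 = 9.
  i=4: a_4=1, p_4 = 1*59 + 13 = 72, q_4 = 1*9 + 2 = 11.
  i=5: a_5=1, p_5 = 1*72 + 59 = 131, q_5 = 1*11 + 9 = 20.
  i=6: a_6=3, p_6 = 3*131 + 72 = 465, q_6 = 3*20 + 11 = 71.
q_6 = 71 > 25, so the last convergent with denominator <= 25 is p_5/q_5 = 131/20.
The closest fraction with denominator <= 25 is either p_5/q_5 or the intermediate fraction (k*p_5 + p_4)/(k*q_5 + q_4) with the largest k >= 1 whose denominator stays <= 25; these approach x as k grows, and every other convergent or intermediate fraction in range is farther away.
Largest k: floor((25 - q_4)/q_5) = floor((25 - 11)/20) = 0.
Since k = 0, no intermediate fraction beyond p_5/q_5 has denominator <= 25, so the convergent 131/20 is the closest (its error is |465*20 - 131*71|/(71*20) = 1/1420).

131/20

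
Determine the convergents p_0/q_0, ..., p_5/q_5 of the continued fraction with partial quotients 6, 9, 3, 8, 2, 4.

6/1, 55/9, 171/28, 1423/233, 3017/494, 13491/2209

Using the convergent recurrence p_i = a_i*p_{i-1} + p_{i-2}, q_i = a_i*q_{i-1} + q_{i-2} with p_{-2}=0, p_{-1}=1, q_{-2}=1, q_{-1}=0:
  i=0: a_0=6, p_0 = 6*1 + 0 = 6, q_0 = 6*0 + 1 = 1.
  i=1: a_1=9, p_1 = 9*6 + 1 = 55, q_1 = 9*1 + 0 = 9.
  i=2: a_2=3, p_2 = 3*55 + 6 = 171, q_2 = 3*9 + 1 = 28.
  i=3: a_3=8, p_3 = 8*171 + 55 = 1423, q_3 = 8*28 + 9 = 233.
  i=4: a_4=2, p_4 = 2*1423 + 171 = 3017, q_4 = 2*233 + 28 = 494.
  i=5: a_5=4, p_5 = 4*3017 + 1423 = 13491, q_5 = 4*494 + 233 = 2209.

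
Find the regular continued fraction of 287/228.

Run the Euclidean algorithm on 287 and 228; the successive quotients are the partial quotients a_0, a_1, ... (each step inverts the fractional part left over by the previous one):
  287 = 1*228 + 59, so a_0 = 1.
  228 = 3*59 + 51, so a_1 = 3.
  59 = 1*51 + 8, so a_2 = 1.
  51 = 6*8 + 3, so a_3 = 6.
  8 = 2*3 + 2, so a_4 = 2.
  3 = 1*2 + 1, so a_5 = 1.
  2 = 2*1 + 0, so a_6 = 2.
The remainder reaches 0 after 7 divisions, so the expansion has 7 partial quotients, read off in order.

[1; 3, 1, 6, 2, 1, 2]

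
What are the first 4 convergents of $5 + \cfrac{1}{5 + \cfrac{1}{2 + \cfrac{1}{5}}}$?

Using the convergent recurrence p_i = a_i*p_{i-1} + p_{i-2}, q_i = a_i*q_{i-1} + q_{i-2} with p_{-2}=0, p_{-1}=1, q_{-2}=1, q_{-1}=0:
  i=0: a_0=5, p_0 = 5*1 + 0 = 5, q_0 = 5*0 + 1 = 1.
  i=1: a_1=5, p_1 = 5*5 + 1 = 26, q_1 = 5*1 + 0 = 5.
  i=2: a_2=2, p_2 = 2*26 + 5 = 57, q_2 = 2*5 + 1 = 11.
  i=3: a_3=5, p_3 = 5*57 + 26 = 311, q_3 = 5*11 + 5 = 60.

5/1, 26/5, 57/11, 311/60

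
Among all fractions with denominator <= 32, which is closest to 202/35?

127/22

Expand x = 202/35 as a continued fraction with the Euclidean algorithm:
  202 = 5*35 + 27, so a_0 = 5.
  35 = 1*27 + 8, so a_1 = 1.
  27 = 3*8 + 3, so a_2 = 3.
  8 = 2*3 + 2, so a_3 = 2.
  3 = 1*2 + 1, so a_4 = 1.
  2 = 2*1 + 0, so a_5 = 2.
so x = [5; 1, 3, 2, 1, 2].
Convergents (p_i = a_i*p_{i-1} + p_{i-2}, q_i = a_i*q_{i-1} + q_{i-2} with p_{-2}=0, p_{-1}=1, q_{-2}=1, q_{-1}=0), until the denominator exceeds 32:
  i=0: a_0=5, p_0 = 5*1 + 0 = 5, q_0 = 5*0 + 1 = 1.
  i=1: a_1=1, p_1 = 1*5 + 1 = 6, q_1 = 1*1 + 0 = 1.
  i=2: a_2=3, p_2 = 3*6 + 5 = 23, q_2 = 3*1 + 1 = 4.
  i=3: a_3=2, p_3 = 2*23 + 6 = 52, q_3 = 2*4 + 1 = 9.
  i=4: a_4=1, p_4 = 1*52 + 23 = 75, q_4 = 1*9 + 4 = 13.
  i=5: a_5=2, p_5 = 2*75 + 52 = 202, q_5 = 2*13 + 9 = 35.
q_5 = 35 > 32, so the last convergent with denominator <= 32 is p_4/q_4 = 75/13.
The closest fraction with denominator <= 32 is either p_4/q_4 or the intermediate fraction (k*p_4 + p_3)/(k*q_4 + q_3) with the largest k >= 1 whose denominator stays <= 32; these approach x as k grows, and every other convergent or intermediate fraction in range is farther away.
Largest k: floor((32 - q_3)/q_4) = floor((32 - 9)/13) = 1.
That gives (1*75 + 52)/(1*13 + 9) = 127/22.
Compare the errors: |x - 75/13| = |202*13 - 75*35|/(35*13) = 1/455, and |x - 127/22| = |202*22 - 127*35|/(35*22) = 1/770.
Cross-multiplying, 1*455 = 455 < 770 = 1*770, so 1/770 is smaller: the intermediate fraction 127/22 is closer to x than 75/13.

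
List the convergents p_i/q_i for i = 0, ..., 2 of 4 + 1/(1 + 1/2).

Using the convergent recurrence p_i = a_i*p_{i-1} + p_{i-2}, q_i = a_i*q_{i-1} + q_{i-2} with p_{-2}=0, p_{-1}=1, q_{-2}=1, q_{-1}=0:
  i=0: a_0=4, p_0 = 4*1 + 0 = 4, q_0 = 4*0 + 1 = 1.
  i=1: a_1=1, p_1 = 1*4 + 1 = 5, q_1 = 1*1 + 0 = 1.
  i=2: a_2=2, p_2 = 2*5 + 4 = 14, q_2 = 2*1 + 1 = 3.

4/1, 5/1, 14/3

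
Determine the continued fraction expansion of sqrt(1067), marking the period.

Write x_i = (sqrt(1067) + m_i)/d_i with (m_0, d_0) = (0, 1). a_0 = floor(sqrt(1067)) = 32, since 32^2 = 1024 <= 1067 < 1089 = 33^2.
Iterate m_{i+1} = d_i*a_i - m_i, d_{i+1} = (1067 - m_{i+1}^2)/d_i, a_{i+1} = floor((a_0 + m_{i+1})/d_{i+1}):
  m_1 = 1*32 - 0 = 32, d_1 = (1067 - 32^2)/1 = 43/1 = 43, a_1 = floor((32 + 32)/43) = 1.
  m_2 = 43*1 - 32 = 11, d_2 = (1067 - 11^2)/43 = 946/43 = 22, a_2 = floor((32 + 11)/22) = 1.
  m_3 = 22*1 - 11 = 11, d_3 = (1067 - 11^2)/22 = 946/22 = 43, a_3 = floor((32 + 11)/43) = 1.
  m_4 = 43*1 - 11 = 32, d_4 = (1067 - 32^2)/43 = 43/43 = 1, a_4 = floor((32 + 32)/1) = 64.
  m_5 = 1*64 - 32 = 32, d_5 = (1067 - 32^2)/1 = 43/1 = 43: (m_5, d_5) = (m_1, d_1) = (32, 43), so from here the quotients repeat a_1, ..., a_4; the period length is 4.
Hence the expansion of sqrt(1067) is a_0 = 32 followed by the repeating block 1, 1, 1, 64 (period 4).

[32; (1, 1, 1, 64)]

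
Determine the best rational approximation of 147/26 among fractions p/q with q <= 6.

Expand x = 147/26 as a continued fraction with the Euclidean algorithm:
  147 = 5*26 + 17, so a_0 = 5.
  26 = 1*17 + 9, so a_1 = 1.
  17 = 1*9 + 8, so a_2 = 1.
  9 = 1*8 + 1, so a_3 = 1.
  8 = 8*1 + 0, so a_4 = 8.
so x = [5; 1, 1, 1, 8].
Convergents (p_i = a_i*p_{i-1} + p_{i-2}, q_i = a_i*q_{i-1} + q_{i-2} with p_{-2}=0, p_{-1}=1, q_{-2}=1, q_{-1}=0), until the denominator exceeds 6:
  i=0: a_0=5, p_0 = 5*1 + 0 = 5, q_0 = 5*0 + 1 = 1.
  i=1: a_1=1, p_1 = 1*5 + 1 = 6, q_1 = 1*1 + 0 = 1.
  i=2: a_2=1, p_2 = 1*6 + 5 = 11, q_2 = 1*1 + 1 = 2.
  i=3: a_3=1, p_3 = 1*11 + 6 = 17, q_3 = 1*2 + 1 = 3.
  i=4: a_4=8, p_4 = 8*17 + 11 = 147, q_4 = 8*3 + 2 = 26.
q_4 = 26 > 6, so the last convergent with denominator <= 6 is p_3/q_3 = 17/3.
The closest fraction with denominator <= 6 is either p_3/q_3 or the intermediate fraction (k*p_3 + p_2)/(k*q_3 + q_2) with the largest k >= 1 whose denominator stays <= 6; these approach x as k grows, and every other convergent or intermediate fraction in range is farther away.
Largest k: floor((6 - q_2)/q_3) = floor((6 - 2)/3) = 1.
That gives (1*17 + 11)/(1*3 + 2) = 28/5.
Compare the errors: |x - 17/3| = |147*3 - 17*26|/(26*3) = 1/78, and |x - 28/5| = |147*5 - 28*26|/(26*5) = 7/130.
Cross-multiplying, 1*130 = 130 < 546 = 7*78, so 1/78 is smaller: the convergent 17/3 is closer to x than 28/5.

17/3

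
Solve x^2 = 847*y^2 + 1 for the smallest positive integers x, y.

(x, y) = (8193151, 281520)

First expand sqrt(847) as a continued fraction. With x_i = (sqrt(847) + m_i)/d_i and (m_0, d_0) = (0, 1): a_0 = floor(sqrt(847)) = 29, since 29^2 = 841 <= 847 < 900 = 30^2.
Iterate m_{i+1} = d_i*a_i - m_i, d_{i+1} = (847 - m_{i+1}^2)/d_i, a_{i+1} = floor((a_0 + m_{i+1})/d_{i+1}):
  m_1 = 1*29 - 0 = 29, d_1 = (847 - 29^2)/1 = 6/1 = 6, a_1 = floor((29 + 29)/6) = 9.
  m_2 = 6*9 - 29 = 25, d_2 = (847 - 25^2)/6 = 222/6 = 37, a_2 = floor((29 + 25)/37) = 1.
  m_3 = 37*1 - 25 = 12, d_3 = (847 - 12^2)/37 = 703/37 = 19, a_3 = floor((29 + 12)/19) = 2.
  m_4 = 19*2 - 12 = 26, d_4 = (847 - 26^2)/19 = 171/19 = 9, a_4 = floor((29 + 26)/9) = 6.
  m_5 = 9*6 - 26 = 28, d_5 = (847 - 28^2)/9 = 63/9 = 7, a_5 = floor((29 + 28)/7) = 8.
  m_6 = 7*8 - 28 = 28, d_6 = (847 - 28^2)/7 = 63/7 = 9, a_6 = floor((29 + 28)/9) = 6.
  m_7 = 9*6 - 28 = 26, d_7 = (847 - 26^2)/9 = 171/9 = 19, a_7 = floor((29 + 26)/19) = 2.
  m_8 = 19*2 - 26 = 12, d_8 = (847 - 12^2)/19 = 703/19 = 37, a_8 = floor((29 + 12)/37) = 1.
  m_9 = 37*1 - 12 = 25, d_9 = (847 - 25^2)/37 = 222/37 = 6, a_9 = floor((29 + 25)/6) = 9.
  m_10 = 6*9 - 25 = 29, d_10 = (847 - 29^2)/6 = 6/6 = 1, a_10 = floor((29 + 29)/1) = 58.
  m_11 = 1*58 - 29 = 29, d_11 = (847 - 29^2)/1 = 6/1 = 6: (m_11, d_11) = (m_1, d_1) = (29, 6), so from here the quotients repeat a_1, ..., a_10; the period length is 10.
So sqrt(847) = [29; (9, 1, 2, 6, 8, 6, 2, 1, 9, 58)] with period length k = 10.
k is even, so the fundamental solution of x^2 - 847y^2 = 1 is (p_{k-1}, q_{k-1}) = (p_9, q_9); compute convergents through index 9.
Convergents (p_i = a_i*p_{i-1} + p_{i-2}, q_i = a_i*q_{i-1} + q_{i-2} with p_{-2}=0, p_{-1}=1, q_{-2}=1, q_{-1}=0):
  i=0: a_0=29, p_0 = 29*1 + 0 = 29, q_0 = 29*0 + 1 = 1.
  i=1: a_1=9, p_1 = 9*29 + 1 = 262, q_1 = 9*1 + 0 = 9.
  i=2: a_2=1, p_2 = 1*262 + 29 = 291, q_2 = 1*9 + 1 = 10.
  i=3: a_3=2, p_3 = 2*291 + 262 = 844, q_3 = 2*10 + 9 = 29.
  i=4: a_4=6, p_4 = 6*844 + 291 = 5355, q_4 = 6*29 + 10 = 184.
  i=5: a_5=8, p_5 = 8*5355 + 844 = 43684, q_5 = 8*184 + 29 = 1501.
  i=6: a_6=6, p_6 = 6*43684 + 5355 = 267459, q_6 = 6*1501 + 184 = 9190.
  i=7: a_7=2, p_7 = 2*267459 + 43684 = 578602, q_7 = 2*9190 + 1501 = 19881.
  i=8: a_8=1, p_8 = 1*578602 + 267459 = 846061, q_8 = 1*19881 + 9190 = 29071.
  i=9: a_9=9, p_9 = 9*846061 + 578602 = 8193151, q_9 = 9*29071 + 19881 = 281520.
Check: 8193151^2 - 847*281520^2 = 67127723308801 - 67127723308800 = 1, so (x, y) = (8193151, 281520) solves the equation, and by the theorem it is the least positive solution.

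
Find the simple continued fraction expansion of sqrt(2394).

Write x_i = (sqrt(2394) + m_i)/d_i with (m_0, d_0) = (0, 1). a_0 = floor(sqrt(2394)) = 48, since 48^2 = 2304 <= 2394 < 2401 = 49^2.
Iterate m_{i+1} = d_i*a_i - m_i, d_{i+1} = (2394 - m_{i+1}^2)/d_i, a_{i+1} = floor((a_0 + m_{i+1})/d_{i+1}):
  m_1 = 1*48 - 0 = 48, d_1 = (2394 - 48^2)/1 = 90/1 = 90, a_1 = floor((48 + 48)/90) = 1.
  m_2 = 90*1 - 48 = 42, d_2 = (2394 - 42^2)/90 = 630/90 = 7, a_2 = floor((48 + 42)/7) = 12.
  m_3 = 7*12 - 42 = 42, d_3 = (2394 - 42^2)/7 = 630/7 = 90, a_3 = floor((48 + 42)/90) = 1.
  m_4 = 90*1 - 42 = 48, d_4 = (2394 - 48^2)/90 = 90/90 = 1, a_4 = floor((48 + 48)/1) = 96.
  m_5 = 1*96 - 48 = 48, d_5 = (2394 - 48^2)/1 = 90/1 = 90: (m_5, d_5) = (m_1, d_1) = (48, 90), so from here the quotients repeat a_1, ..., a_4; the period length is 4.
Hence the expansion of sqrt(2394) is a_0 = 48 followed by the repeating block 1, 12, 1, 96 (period 4).

[48; (1, 12, 1, 96)]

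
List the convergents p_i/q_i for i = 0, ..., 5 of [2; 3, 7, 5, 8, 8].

Using the convergent recurrence p_i = a_i*p_{i-1} + p_{i-2}, q_i = a_i*q_{i-1} + q_{i-2} with p_{-2}=0, p_{-1}=1, q_{-2}=1, q_{-1}=0:
  i=0: a_0=2, p_0 = 2*1 + 0 = 2, q_0 = 2*0 + 1 = 1.
  i=1: a_1=3, p_1 = 3*2 + 1 = 7, q_1 = 3*1 + 0 = 3.
  i=2: a_2=7, p_2 = 7*7 + 2 = 51, q_2 = 7*3 + 1 = 22.
  i=3: a_3=5, p_3 = 5*51 + 7 = 262, q_3 = 5*22 + 3 = 113.
  i=4: a_4=8, p_4 = 8*262 + 51 = 2147, q_4 = 8*113 + 22 = 926.
  i=5: a_5=8, p_5 = 8*2147 + 262 = 17438, q_5 = 8*926 + 113 = 7521.

2/1, 7/3, 51/22, 262/113, 2147/926, 17438/7521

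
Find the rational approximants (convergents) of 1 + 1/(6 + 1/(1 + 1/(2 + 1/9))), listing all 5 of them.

Using the convergent recurrence p_i = a_i*p_{i-1} + p_{i-2}, q_i = a_i*q_{i-1} + q_{i-2} with p_{-2}=0, p_{-1}=1, q_{-2}=1, q_{-1}=0:
  i=0: a_0=1, p_0 = 1*1 + 0 = 1, q_0 = 1*0 + 1 = 1.
  i=1: a_1=6, p_1 = 6*1 + 1 = 7, q_1 = 6*1 + 0 = 6.
  i=2: a_2=1, p_2 = 1*7 + 1 = 8, q_2 = 1*6 + 1 = 7.
  i=3: a_3=2, p_3 = 2*8 + 7 = 23, q_3 = 2*7 + 6 = 20.
  i=4: a_4=9, p_4 = 9*23 + 8 = 215, q_4 = 9*20 + 7 = 187.

1/1, 7/6, 8/7, 23/20, 215/187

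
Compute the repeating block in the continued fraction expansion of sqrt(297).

[17; (4, 3, 1, 1, 2, 1, 1, 3, 4, 34)]

Write x_i = (sqrt(297) + m_i)/d_i with (m_0, d_0) = (0, 1). a_0 = floor(sqrt(297)) = 17, since 17^2 = 289 <= 297 < 324 = 18^2.
Iterate m_{i+1} = d_i*a_i - m_i, d_{i+1} = (297 - m_{i+1}^2)/d_i, a_{i+1} = floor((a_0 + m_{i+1})/d_{i+1}):
  m_1 = 1*17 - 0 = 17, d_1 = (297 - 17^2)/1 = 8/1 = 8, a_1 = floor((17 + 17)/8) = 4.
  m_2 = 8*4 - 17 = 15, d_2 = (297 - 15^2)/8 = 72/8 = 9, a_2 = floor((17 + 15)/9) = 3.
  m_3 = 9*3 - 15 = 12, d_3 = (297 - 12^2)/9 = 153/9 = 17, a_3 = floor((17 + 12)/17) = 1.
  m_4 = 17*1 - 12 = 5, d_4 = (297 - 5^2)/17 = 272/17 = 16, a_4 = floor((17 + 5)/16) = 1.
  m_5 = 16*1 - 5 = 11, d_5 = (297 - 11^2)/16 = 176/16 = 11, a_5 = floor((17 + 11)/11) = 2.
  m_6 = 11*2 - 11 = 11, d_6 = (297 - 11^2)/11 = 176/11 = 16, a_6 = floor((17 + 11)/16) = 1.
  m_7 = 16*1 - 11 = 5, d_7 = (297 - 5^2)/16 = 272/16 = 17, a_7 = floor((17 + 5)/17) = 1.
  m_8 = 17*1 - 5 = 12, d_8 = (297 - 12^2)/17 = 153/17 = 9, a_8 = floor((17 + 12)/9) = 3.
  m_9 = 9*3 - 12 = 15, d_9 = (297 - 15^2)/9 = 72/9 = 8, a_9 = floor((17 + 15)/8) = 4.
  m_10 = 8*4 - 15 = 17, d_10 = (297 - 17^2)/8 = 8/8 = 1, a_10 = floor((17 + 17)/1) = 34.
  m_11 = 1*34 - 17 = 17, d_11 = (297 - 17^2)/1 = 8/1 = 8: (m_11, d_11) = (m_1, d_1) = (17, 8), so from here the quotients repeat a_1, ..., a_10; the period length is 10.
Hence the expansion of sqrt(297) is a_0 = 17 followed by the repeating block 4, 3, 1, 1, 2, 1, 1, 3, 4, 34 (period 10).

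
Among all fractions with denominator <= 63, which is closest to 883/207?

Expand x = 883/207 as a continued fraction with the Euclidean algorithm:
  883 = 4*207 + 55, so a_0 = 4.
  207 = 3*55 + 42, so a_1 = 3.
  55 = 1*42 + 13, so a_2 = 1.
  42 = 3*13 + 3, so a_3 = 3.
  13 = 4*3 + 1, so a_4 = 4.
  3 = 3*1 + 0, so a_5 = 3.
so x = [4; 3, 1, 3, 4, 3].
Convergents (p_i = a_i*p_{i-1} + p_{i-2}, q_i = a_i*q_{i-1} + q_{i-2} with p_{-2}=0, p_{-1}=1, q_{-2}=1, q_{-1}=0), until the denominator exceeds 63:
  i=0: a_0=4, p_0 = 4*1 + 0 = 4, q_0 = 4*0 + 1 = 1.
  i=1: a_1=3, p_1 = 3*4 + 1 = 13, q_1 = 3*1 + 0 = 3.
  i=2: a_2=1, p_2 = 1*13 + 4 = 17, q_2 = 1*3 + 1 = 4.
  i=3: a_3=3, p_3 = 3*17 + 13 = 64, q_3 = 3*4 + 3 = 15.
  i=4: a_4=4, p_4 = 4*64 + 17 = 273, q_4 = 4*15 + 4 = 64.
q_4 = 64 > 63, so the last convergent with denominator <= 63 is p_3/q_3 = 64/15.
The closest fraction with denominator <= 63 is either p_3/q_3 or the intermediate fraction (k*p_3 + p_2)/(k*q_3 + q_2) with the largest k >= 1 whose denominator stays <= 63; these approach x as k grows, and every other convergent or intermediate fraction in range is farther away.
Largest k: floor((63 - q_2)/q_3) = floor((63 - 4)/15) = 3.
That gives (3*64 + 17)/(3*15 + 4) = 209/49.
Compare the errors: |x - 64/15| = |883*15 - 64*207|/(207*15) = 3/3105, and |x - 209/49| = |883*49 - 209*207|/(207*49) = 4/10143.
Cross-multiplying, 4*3105 = 12420 < 30429 = 3*10143, so 4/10143 is smaller: the intermediate fraction 209/49 is closer to x than 64/15.

209/49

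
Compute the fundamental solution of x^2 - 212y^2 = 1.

First expand sqrt(212) as a continued fraction. With x_i = (sqrt(212) + m_i)/d_i and (m_0, d_0) = (0, 1): a_0 = floor(sqrt(212)) = 14, since 14^2 = 196 <= 212 < 225 = 15^2.
Iterate m_{i+1} = d_i*a_i - m_i, d_{i+1} = (212 - m_{i+1}^2)/d_i, a_{i+1} = floor((a_0 + m_{i+1})/d_{i+1}):
  m_1 = 1*14 - 0 = 14, d_1 = (212 - 14^2)/1 = 16/1 = 16, a_1 = floor((14 + 14)/16) = 1.
  m_2 = 16*1 - 14 = 2, d_2 = (212 - 2^2)/16 = 208/16 = 13, a_2 = floor((14 + 2)/13) = 1.
  m_3 = 13*1 - 2 = 11, d_3 = (212 - 11^2)/13 = 91/13 = 7, a_3 = floor((14 + 11)/7) = 3.
  m_4 = 7*3 - 11 = 10, d_4 = (212 - 10^2)/7 = 112/7 = 16, a_4 = floor((14 + 10)/16) = 1.
  m_5 = 16*1 - 10 = 6, d_5 = (212 - 6^2)/16 = 176/16 = 11, a_5 = floor((14 + 6)/11) = 1.
  m_6 = 11*1 - 6 = 5, d_6 = (212 - 5^2)/11 = 187/11 = 17, a_6 = floor((14 + 5)/17) = 1.
  m_7 = 17*1 - 5 = 12, d_7 = (212 - 12^2)/17 = 68/17 = 4, a_7 = floor((14 + 12)/4) = 6.
  m_8 = 4*6 - 12 = 12, d_8 = (212 - 12^2)/4 = 68/4 = 17, a_8 = floor((14 + 12)/17) = 1.
  m_9 = 17*1 - 12 = 5, d_9 = (212 - 5^2)/17 = 187/17 = 11, a_9 = floor((14 + 5)/11) = 1.
  m_10 = 11*1 - 5 = 6, d_10 = (212 - 6^2)/11 = 176/11 = 16, a_10 = floor((14 + 6)/16) = 1.
  m_11 = 16*1 - 6 = 10, d_11 = (212 - 10^2)/16 = 112/16 = 7, a_11 = floor((14 + 10)/7) = 3.
  m_12 = 7*3 - 10 = 11, d_12 = (212 - 11^2)/7 = 91/7 = 13, a_12 = floor((14 + 11)/13) = 1.
  m_13 = 13*1 - 11 = 2, d_13 = (212 - 2^2)/13 = 208/13 = 16, a_13 = floor((14 + 2)/16) = 1.
  m_14 = 16*1 - 2 = 14, d_14 = (212 - 14^2)/16 = 16/16 = 1, a_14 = floor((14 + 14)/1) = 28.
  m_15 = 1*28 - 14 = 14, d_15 = (212 - 14^2)/1 = 16/1 = 16: (m_15, d_15) = (m_1, d_1) = (14, 16), so from here the quotients repeat a_1, ..., a_14; the period length is 14.
So sqrt(212) = [14; (1, 1, 3, 1, 1, 1, 6, 1, 1, 1, 3, 1, 1, 28)] with period length k = 14.
k is even, so the fundamental solution of x^2 - 212y^2 = 1 is (p_{k-1}, q_{k-1}) = (p_13, q_13); compute convergents through index 13.
Convergents (p_i = a_i*p_{i-1} + p_{i-2}, q_i = a_i*q_{i-1} + q_{i-2} with p_{-2}=0, p_{-1}=1, q_{-2}=1, q_{-1}=0):
  i=0: a_0=14, p_0 = 14*1 + 0 = 14, q_0 = 14*0 + 1 = 1.
  i=1: a_1=1, p_1 = 1*14 + 1 = 15, q_1 = 1*1 + 0 = 1.
  i=2: a_2=1, p_2 = 1*15 + 14 = 29, q_2 = 1*1 + 1 = 2.
  i=3: a_3=3, p_3 = 3*29 + 15 = 102, q_3 = 3*2 + 1 = 7.
  i=4: a_4=1, p_4 = 1*102 + 29 = 131, q_4 = 1*7 + 2 = 9.
  i=5: a_5=1, p_5 = 1*131 + 102 = 233, q_5 = 1*9 + 7 = 16.
  i=6: a_6=1, p_6 = 1*233 + 131 = 364, q_6 = 1*16 + 9 = 25.
  i=7: a_7=6, p_7 = 6*364 + 233 = 2417, q_7 = 6*25 + 16 = 166.
  i=8: a_8=1, p_8 = 1*2417 + 364 = 2781, q_8 = 1*166 + 25 = 191.
  i=9: a_9=1, p_9 = 1*2781 + 2417 = 5198, q_9 = 1*191 + 166 = 357.
  i=10: a_10=1, p_10 = 1*5198 + 2781 = 7979, q_10 = 1*357 + 191 = 548.
  i=11: a_11=3, p_11 = 3*7979 + 5198 = 29135, q_11 = 3*548 + 357 = 2001.
  i=12: a_12=1, p_12 = 1*29135 + 7979 = 37114, q_12 = 1*2001 + 548 = 2549.
  i=13: a_13=1, p_13 = 1*37114 + 29135 = 66249, q_13 = 1*2549 + 2001 = 4550.
Check: 66249^2 - 212*4550^2 = 4388930001 - 4388930000 = 1, so (x, y) = (66249, 4550) solves the equation, and by the theorem it is the least positive solution.

(x, y) = (66249, 4550)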